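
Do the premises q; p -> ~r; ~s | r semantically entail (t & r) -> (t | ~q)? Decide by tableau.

Initial set: {q; (p -> ~r); (~s | r); ~((t & r) -> (t | ~q))}.
~((t & r) -> (t | ~q)): α-rule — add (t & r), ~(t | ~q).
(t & r): α-rule — add t, r.
~(t | ~q): α-rule — add ~t, ~~q.
× closes — contains both t and ~t.
All 1 branch closes.
Every branch closed, so the premises entail the conclusion.

Yes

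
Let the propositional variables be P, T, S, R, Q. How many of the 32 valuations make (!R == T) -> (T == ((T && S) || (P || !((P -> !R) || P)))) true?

26

Initial set: {((!R == T) -> (T == ((T && S) || (P || !((P -> !R) || P)))))}.
((!R == T) -> (T == ((T && S) || (P || !((P -> !R) || P))))): β-rule — branch into !(!R == T)  //  (T == ((T && S) || (P || !((P -> !R) || P)))).
  branch 1 (add !(!R == T)):
    !(!R == T): β-rule — branch into !R, !T  //  !!R, T.
      branch 1.1 (add !R, !T):
        ○ open, literals {R=false, T=false}.
      branch 1.2 (add !!R, T):
        ○ open, literals {R=true, T=true}.
  branch 2 (add (T == ((T && S) || (P || !((P -> !R) || P))))):
    (T == ((T && S) || (P || !((P -> !R) || P)))): β-rule — branch into T, ((T && S) || (P || !((P -> !R) || P)))  //  !T, !((T && S) || (P || !((P -> !R) || P))).
      branch 2.1 (add T, ((T && S) || (P || !((P -> !R) || P)))):
        ((T && S) || (P || !((P -> !R) || P))): β-rule — branch into (T && S)  //  (P || !((P -> !R) || P)).
          branch 2.1.1 (add (T && S)):
            (T && S): α-rule — add T, S.
            ○ open, literals {S=true, T=true}.
          branch 2.1.2 (add (P || !((P -> !R) || P))):
            (P || !((P -> !R) || P)): β-rule — branch into P  //  !((P -> !R) || P).
              branch 2.1.2.1 (add P):
                ○ open, literals {P=true, T=true}.
              branch 2.1.2.2 (add !((P -> !R) || P)):
                !((P -> !R) || P): α-rule — add !(P -> !R), !P.
                !(P -> !R): α-rule — add P, !!R.
                × closes — contains both P and !P.
      branch 2.2 (add !T, !((T && S) || (P || !((P -> !R) || P)))):
        !((T && S) || (P || !((P -> !R) || P))): α-rule — add !(T && S), !(P || !((P -> !R) || P)).
        !(P || !((P -> !R) || P)): α-rule — add !P, !!((P -> !R) || P).
        !(T && S): β-rule — branch into !T  //  !S.
          branch 2.2.1 (add !T):
            !!((P -> !R) || P): β-rule — branch into (P -> !R)  //  P.
              branch 2.2.1.1 (add (P -> !R)):
                (P -> !R): β-rule — branch into !P  //  !R.
                  branch 2.2.1.1.1 (add !P):
                    ○ open, literals {P=false, T=false}.
                  branch 2.2.1.1.2 (add !R):
                    ○ open, literals {P=false, R=false, T=false}.
              branch 2.2.1.2 (add P):
                × closes — contains both P and !P.
          branch 2.2.2 (add !S):
            !!((P -> !R) || P): β-rule — branch into (P -> !R)  //  P.
              branch 2.2.2.1 (add (P -> !R)):
                (P -> !R): β-rule — branch into !P  //  !R.
                  branch 2.2.2.1.1 (add !P):
                    ○ open, literals {P=false, S=false, T=false}.
                  branch 2.2.2.1.2 (add !R):
                    ○ open, literals {P=false, R=false, S=false, T=false}.
              branch 2.2.2.2 (add P):
                × closes — contains both P and !P.
3 branches closed, 8 open.
Each open branch fixes some atoms; the unmentioned ones are free. Counting distinct full assignments: branch {R=false, T=false} (P, S, Q) contributes 8 new; branch {R=true, T=true} (P, S, Q) contributes 8 new; branch {S=true, T=true} (P, R, Q) contributes 4 new; branch {P=true, T=true} (S, R, Q) contributes 2 new; branch {P=false, T=false} (S, R, Q) contributes 4 new; branch {P=false, R=false, T=false} (S, Q) contributes 0 new; branch {P=false, S=false, T=false} (R, Q) contributes 0 new; branch {P=false, R=false, S=false, T=false} (Q) contributes 0 new. Total: 26.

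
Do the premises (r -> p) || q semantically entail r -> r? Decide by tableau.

Initial set: {((r -> p) || q); !(r -> r)}.
!(r -> r): α-rule — add r, !r.
× closes — contains both r and !r.
All 1 branch closes.
Every branch closed, so the premises entail the conclusion.

Yes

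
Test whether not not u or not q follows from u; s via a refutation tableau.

Initial set: {u; s; not (not not u or not q)}.
not (not not u or not q): α-rule — add not not not u, not not q.
not not not u: drop double negation, giving not u.
× closes — contains both u and not u.
All 1 branch closes.
Every branch closed, so the premises entail the conclusion.

Yes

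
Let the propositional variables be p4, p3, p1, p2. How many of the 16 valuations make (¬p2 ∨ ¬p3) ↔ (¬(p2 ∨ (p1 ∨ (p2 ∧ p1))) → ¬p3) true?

Initial set: {((¬p2 ∨ ¬p3) ↔ (¬(p2 ∨ (p1 ∨ (p2 ∧ p1))) → ¬p3))}.
((¬p2 ∨ ¬p3) ↔ (¬(p2 ∨ (p1 ∨ (p2 ∧ p1))) → ¬p3)): β-rule — branch into (¬p2 ∨ ¬p3), (¬(p2 ∨ (p1 ∨ (p2 ∧ p1))) → ¬p3)  //  ¬(¬p2 ∨ ¬p3), ¬(¬(p2 ∨ (p1 ∨ (p2 ∧ p1))) → ¬p3).
  branch 1 (add (¬p2 ∨ ¬p3), (¬(p2 ∨ (p1 ∨ (p2 ∧ p1))) → ¬p3)):
    (¬p2 ∨ ¬p3): β-rule — branch into ¬p2  //  ¬p3.
      branch 1.1 (add ¬p2):
        (¬(p2 ∨ (p1 ∨ (p2 ∧ p1))) → ¬p3): β-rule — branch into ¬¬(p2 ∨ (p1 ∨ (p2 ∧ p1)))  //  ¬p3.
          branch 1.1.1 (add ¬¬(p2 ∨ (p1 ∨ (p2 ∧ p1)))):
            ¬¬(p2 ∨ (p1 ∨ (p2 ∧ p1))): β-rule — branch into p2  //  (p1 ∨ (p2 ∧ p1)).
              branch 1.1.1.1 (add p2):
                × closes — contains both p2 and ¬p2.
              branch 1.1.1.2 (add (p1 ∨ (p2 ∧ p1))):
                (p1 ∨ (p2 ∧ p1)): β-rule — branch into p1  //  (p2 ∧ p1).
                  branch 1.1.1.2.1 (add p1):
                    ○ open, literals {p1=true, p2=false}.
                  branch 1.1.1.2.2 (add (p2 ∧ p1)):
                    (p2 ∧ p1): α-rule — add p2, p1.
                    × closes — contains both p2 and ¬p2.
          branch 1.1.2 (add ¬p3):
            ○ open, literals {p2=false, p3=false}.
      branch 1.2 (add ¬p3):
        (¬(p2 ∨ (p1 ∨ (p2 ∧ p1))) → ¬p3): β-rule — branch into ¬¬(p2 ∨ (p1 ∨ (p2 ∧ p1)))  //  ¬p3.
          branch 1.2.1 (add ¬¬(p2 ∨ (p1 ∨ (p2 ∧ p1)))):
            ¬¬(p2 ∨ (p1 ∨ (p2 ∧ p1))): β-rule — branch into p2  //  (p1 ∨ (p2 ∧ p1)).
              branch 1.2.1.1 (add p2):
                ○ open, literals {p2=true, p3=false}.
              branch 1.2.1.2 (add (p1 ∨ (p2 ∧ p1))):
                (p1 ∨ (p2 ∧ p1)): β-rule — branch into p1  //  (p2 ∧ p1).
                  branch 1.2.1.2.1 (add p1):
                    ○ open, literals {p1=true, p3=false}.
                  branch 1.2.1.2.2 (add (p2 ∧ p1)):
                    (p2 ∧ p1): α-rule — add p2, p1.
                    ○ open, literals {p1=true, p2=true, p3=false}.
          branch 1.2.2 (add ¬p3):
            ○ open, literals {p3=false}.
  branch 2 (add ¬(¬p2 ∨ ¬p3), ¬(¬(p2 ∨ (p1 ∨ (p2 ∧ p1))) → ¬p3)):
    ¬(¬p2 ∨ ¬p3): α-rule — add ¬¬p2, ¬¬p3.
    ¬(¬(p2 ∨ (p1 ∨ (p2 ∧ p1))) → ¬p3): α-rule — add ¬(p2 ∨ (p1 ∨ (p2 ∧ p1))), ¬¬p3.
    ¬(p2 ∨ (p1 ∨ (p2 ∧ p1))): α-rule — add ¬p2, ¬(p1 ∨ (p2 ∧ p1)).
    × closes — contains both p2 and ¬p2.
3 branches closed, 6 open.
Each open branch fixes some atoms; the unmentioned ones are free. Counting distinct full assignments: branch {p1=true, p2=false} (p4, p3) contributes 4 new; branch {p2=false, p3=false} (p4, p1) contributes 2 new; branch {p2=true, p3=false} (p4, p1) contributes 4 new; branch {p1=true, p3=false} (p4, p2) contributes 0 new; branch {p1=true, p2=true, p3=false} (p4) contributes 0 new; branch {p3=false} (p4, p1, p2) contributes 0 new. Total: 10.

10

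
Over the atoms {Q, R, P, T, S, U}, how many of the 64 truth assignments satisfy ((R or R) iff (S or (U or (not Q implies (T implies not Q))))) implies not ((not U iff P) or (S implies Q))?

36

Initial set: {(((R or R) iff (S or (U or (not Q implies (T implies not Q))))) implies not ((not U iff P) or (S implies Q)))}.
(((R or R) iff (S or (U or (not Q implies (T implies not Q))))) implies not ((not U iff P) or (S implies Q))): β-rule — branch into not ((R or R) iff (S or (U or (not Q implies (T implies not Q)))))  //  not ((not U iff P) or (S implies Q)).
  branch 1 (add not ((R or R) iff (S or (U or (not Q implies (T implies not Q)))))):
    not ((R or R) iff (S or (U or (not Q implies (T implies not Q))))): β-rule — branch into (R or R), not (S or (U or (not Q implies (T implies not Q))))  //  not (R or R), (S or (U or (not Q implies (T implies not Q)))).
      branch 1.1 (add (R or R), not (S or (U or (not Q implies (T implies not Q))))):
        not (S or (U or (not Q implies (T implies not Q)))): α-rule — add not S, not (U or (not Q implies (T implies not Q))).
        not (U or (not Q implies (T implies not Q))): α-rule — add not U, not (not Q implies (T implies not Q)).
        not (not Q implies (T implies not Q)): α-rule — add not Q, not (T implies not Q).
        not (T implies not Q): α-rule — add T, not not Q.
        × closes — contains both Q and not Q.
      branch 1.2 (add not (R or R), (S or (U or (not Q implies (T implies not Q))))):
        not (R or R): α-rule — add not R, not R.
        (S or (U or (not Q implies (T implies not Q)))): β-rule — branch into S  //  (U or (not Q implies (T implies not Q))).
          branch 1.2.1 (add S):
            ○ open, literals {R=F, S=T}.
          branch 1.2.2 (add (U or (not Q implies (T implies not Q)))):
            (U or (not Q implies (T implies not Q))): β-rule — branch into U  //  (not Q implies (T implies not Q)).
              branch 1.2.2.1 (add U):
                ○ open, literals {R=F, U=T}.
              branch 1.2.2.2 (add (not Q implies (T implies not Q))):
                (not Q implies (T implies not Q)): β-rule — branch into not not Q  //  (T implies not Q).
                  branch 1.2.2.2.1 (add not not Q):
                    ○ open, literals {Q=T, R=F}.
                  branch 1.2.2.2.2 (add (T implies not Q)):
                    (T implies not Q): β-rule — branch into not T  //  not Q.
                      branch 1.2.2.2.2.1 (add not T):
                        ○ open, literals {R=F, T=F}.
                      branch 1.2.2.2.2.2 (add not Q):
                        ○ open, literals {Q=F, R=F}.
  branch 2 (add not ((not U iff P) or (S implies Q))):
    not ((not U iff P) or (S implies Q)): α-rule — add not (not U iff P), not (S implies Q).
    not (S implies Q): α-rule — add S, not Q.
    not (not U iff P): β-rule — branch into not U, not P  //  not not U, P.
      branch 2.1 (add not U, not P):
        ○ open, literals {P=F, Q=F, S=T, U=F}.
      branch 2.2 (add not not U, P):
        ○ open, literals {P=T, Q=F, S=T, U=T}.
1 branch closed, 7 open.
Each open branch fixes some atoms; the unmentioned ones are free. Counting distinct full assignments: branch {R=F, S=T} (Q, P, T, U) contributes 16 new; branch {R=F, U=T} (Q, P, T, S) contributes 8 new; branch {Q=T, R=F} (P, T, S, U) contributes 4 new; branch {R=F, T=F} (Q, P, S, U) contributes 2 new; branch {Q=F, R=F} (P, T, S, U) contributes 2 new; branch {P=F, Q=F, S=T, U=F} (R, T) contributes 2 new; branch {P=T, Q=F, S=T, U=T} (R, T) contributes 2 new. Total: 36.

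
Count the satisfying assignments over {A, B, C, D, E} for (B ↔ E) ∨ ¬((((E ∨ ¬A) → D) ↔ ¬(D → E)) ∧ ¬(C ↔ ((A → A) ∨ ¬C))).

Initial set: {((B ↔ E) ∨ ¬((((E ∨ ¬A) → D) ↔ ¬(D → E)) ∧ ¬(C ↔ ((A → A) ∨ ¬C))))}.
((B ↔ E) ∨ ¬((((E ∨ ¬A) → D) ↔ ¬(D → E)) ∧ ¬(C ↔ ((A → A) ∨ ¬C)))): β-rule — branch into (B ↔ E)  //  ¬((((E ∨ ¬A) → D) ↔ ¬(D → E)) ∧ ¬(C ↔ ((A → A) ∨ ¬C))).
  branch 1 (add (B ↔ E)):
    (B ↔ E): β-rule — branch into B, E  //  ¬B, ¬E.
      branch 1.1 (add B, E):
        ○ open, literals {B=T, E=T}.
      branch 1.2 (add ¬B, ¬E):
        ○ open, literals {B=F, E=F}.
  branch 2 (add ¬((((E ∨ ¬A) → D) ↔ ¬(D → E)) ∧ ¬(C ↔ ((A → A) ∨ ¬C)))):
    ¬((((E ∨ ¬A) → D) ↔ ¬(D → E)) ∧ ¬(C ↔ ((A → A) ∨ ¬C))): β-rule — branch into ¬(((E ∨ ¬A) → D) ↔ ¬(D → E))  //  ¬¬(C ↔ ((A → A) ∨ ¬C)).
      branch 2.1 (add ¬(((E ∨ ¬A) → D) ↔ ¬(D → E))):
        ¬(((E ∨ ¬A) → D) ↔ ¬(D → E)): β-rule — branch into ((E ∨ ¬A) → D), ¬¬(D → E)  //  ¬((E ∨ ¬A) → D), ¬(D → E).
          branch 2.1.1 (add ((E ∨ ¬A) → D), ¬¬(D → E)):
            ((E ∨ ¬A) → D): β-rule — branch into ¬(E ∨ ¬A)  //  D.
              branch 2.1.1.1 (add ¬(E ∨ ¬A)):
                ¬(E ∨ ¬A): α-rule — add ¬E, ¬¬A.
                ¬¬(D → E): β-rule — branch into ¬D  //  E.
                  branch 2.1.1.1.1 (add ¬D):
                    ○ open, literals {A=T, D=F, E=F}.
                  branch 2.1.1.1.2 (add E):
                    × closes — contains both E and ¬E.
              branch 2.1.1.2 (add D):
                ¬¬(D → E): β-rule — branch into ¬D  //  E.
                  branch 2.1.1.2.1 (add ¬D):
                    × closes — contains both D and ¬D.
                  branch 2.1.1.2.2 (add E):
                    ○ open, literals {D=T, E=T}.
          branch 2.1.2 (add ¬((E ∨ ¬A) → D), ¬(D → E)):
            ¬((E ∨ ¬A) → D): α-rule — add (E ∨ ¬A), ¬D.
            ¬(D → E): α-rule — add D, ¬E.
            × closes — contains both D and ¬D.
      branch 2.2 (add ¬¬(C ↔ ((A → A) ∨ ¬C))):
        ¬¬(C ↔ ((A → A) ∨ ¬C)): β-rule — branch into C, ((A → A) ∨ ¬C)  //  ¬C, ¬((A → A) ∨ ¬C).
          branch 2.2.1 (add C, ((A → A) ∨ ¬C)):
            ((A → A) ∨ ¬C): β-rule — branch into (A → A)  //  ¬C.
              branch 2.2.1.1 (add (A → A)):
                (A → A): β-rule — branch into ¬A  //  A.
                  branch 2.2.1.1.1 (add ¬A):
                    ○ open, literals {A=F, C=T}.
                  branch 2.2.1.1.2 (add A):
                    ○ open, literals {A=T, C=T}.
              branch 2.2.1.2 (add ¬C):
                × closes — contains both C and ¬C.
          branch 2.2.2 (add ¬C, ¬((A → A) ∨ ¬C)):
            ¬((A → A) ∨ ¬C): α-rule — add ¬(A → A), ¬¬C.
            × closes — contains both C and ¬C.
5 branches closed, 6 open.
Each open branch fixes some atoms; the unmentioned ones are free. Counting distinct full assignments: branch {B=T, E=T} (A, C, D) contributes 8 new; branch {B=F, E=F} (A, C, D) contributes 8 new; branch {A=T, D=F, E=F} (B, C) contributes 2 new; branch {D=T, E=T} (A, B, C) contributes 4 new; branch {A=F, C=T} (B, D, E) contributes 3 new; branch {A=T, C=T} (B, D, E) contributes 2 new. Total: 27.

27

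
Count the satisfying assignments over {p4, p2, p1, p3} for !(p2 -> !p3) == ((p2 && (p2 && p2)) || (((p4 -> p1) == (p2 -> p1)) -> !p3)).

7

Initial set: {(!(p2 -> !p3) == ((p2 && (p2 && p2)) || (((p4 -> p1) == (p2 -> p1)) -> !p3)))}.
(!(p2 -> !p3) == ((p2 && (p2 && p2)) || (((p4 -> p1) == (p2 -> p1)) -> !p3))): β-rule — branch into !(p2 -> !p3), ((p2 && (p2 && p2)) || (((p4 -> p1) == (p2 -> p1)) -> !p3))  //  !!(p2 -> !p3), !((p2 && (p2 && p2)) || (((p4 -> p1) == (p2 -> p1)) -> !p3)).
  branch 1 (add !(p2 -> !p3), ((p2 && (p2 && p2)) || (((p4 -> p1) == (p2 -> p1)) -> !p3))):
    !(p2 -> !p3): α-rule — add p2, !!p3.
    ((p2 && (p2 && p2)) || (((p4 -> p1) == (p2 -> p1)) -> !p3)): β-rule — branch into (p2 && (p2 && p2))  //  (((p4 -> p1) == (p2 -> p1)) -> !p3).
      branch 1.1 (add (p2 && (p2 && p2))):
        (p2 && (p2 && p2)): α-rule — add p2, (p2 && p2).
        (p2 && p2): α-rule — add p2, p2.
        ○ open, literals {p2=T, p3=T}.
      branch 1.2 (add (((p4 -> p1) == (p2 -> p1)) -> !p3)):
        (((p4 -> p1) == (p2 -> p1)) -> !p3): β-rule — branch into !((p4 -> p1) == (p2 -> p1))  //  !p3.
          branch 1.2.1 (add !((p4 -> p1) == (p2 -> p1))):
            !((p4 -> p1) == (p2 -> p1)): β-rule — branch into (p4 -> p1), !(p2 -> p1)  //  !(p4 -> p1), (p2 -> p1).
              branch 1.2.1.1 (add (p4 -> p1), !(p2 -> p1)):
                !(p2 -> p1): α-rule — add p2, !p1.
                (p4 -> p1): β-rule — branch into !p4  //  p1.
                  branch 1.2.1.1.1 (add !p4):
                    ○ open, literals {p1=F, p2=T, p3=T, p4=F}.
                  branch 1.2.1.1.2 (add p1):
                    × closes — contains both p1 and !p1.
              branch 1.2.1.2 (add !(p4 -> p1), (p2 -> p1)):
                !(p4 -> p1): α-rule — add p4, !p1.
                (p2 -> p1): β-rule — branch into !p2  //  p1.
                  branch 1.2.1.2.1 (add !p2):
                    × closes — contains both p2 and !p2.
                  branch 1.2.1.2.2 (add p1):
                    × closes — contains both p1 and !p1.
          branch 1.2.2 (add !p3):
            × closes — contains both p3 and !p3.
  branch 2 (add !!(p2 -> !p3), !((p2 && (p2 && p2)) || (((p4 -> p1) == (p2 -> p1)) -> !p3))):
    !((p2 && (p2 && p2)) || (((p4 -> p1) == (p2 -> p1)) -> !p3)): α-rule — add !(p2 && (p2 && p2)), !(((p4 -> p1) == (p2 -> p1)) -> !p3).
    !(((p4 -> p1) == (p2 -> p1)) -> !p3): α-rule — add ((p4 -> p1) == (p2 -> p1)), !!p3.
    !!(p2 -> !p3): β-rule — branch into !p2  //  !p3.
      branch 2.1 (add !p2):
        !(p2 && (p2 && p2)): β-rule — branch into !p2  //  !(p2 && p2).
          branch 2.1.1 (add !p2):
            ((p4 -> p1) == (p2 -> p1)): β-rule — branch into (p4 -> p1), (p2 -> p1)  //  !(p4 -> p1), !(p2 -> p1).
              branch 2.1.1.1 (add (p4 -> p1), (p2 -> p1)):
                (p4 -> p1): β-rule — branch into !p4  //  p1.
                  branch 2.1.1.1.1 (add !p4):
                    (p2 -> p1): β-rule — branch into !p2  //  p1.
                      branch 2.1.1.1.1.1 (add !p2):
                        ○ open, literals {p2=F, p3=T, p4=F}.
                      branch 2.1.1.1.1.2 (add p1):
                        ○ open, literals {p1=T, p2=F, p3=T, p4=F}.
                  branch 2.1.1.1.2 (add p1):
                    (p2 -> p1): β-rule — branch into !p2  //  p1.
                      branch 2.1.1.1.2.1 (add !p2):
                        ○ open, literals {p1=T, p2=F, p3=T}.
                      branch 2.1.1.1.2.2 (add p1):
                        ○ open, literals {p1=T, p2=F, p3=T}.
              branch 2.1.1.2 (add !(p4 -> p1), !(p2 -> p1)):
                !(p4 -> p1): α-rule — add p4, !p1.
                !(p2 -> p1): α-rule — add p2, !p1.
                × closes — contains both p2 and !p2.
          branch 2.1.2 (add !(p2 && p2)):
            ((p4 -> p1) == (p2 -> p1)): β-rule — branch into (p4 -> p1), (p2 -> p1)  //  !(p4 -> p1), !(p2 -> p1).
              branch 2.1.2.1 (add (p4 -> p1), (p2 -> p1)):
                !(p2 && p2): β-rule — branch into !p2  //  !p2.
                  branch 2.1.2.1.1 (add !p2):
                    (p4 -> p1): β-rule — branch into !p4  //  p1.
                      branch 2.1.2.1.1.1 (add !p4):
                        (p2 -> p1): β-rule — branch into !p2  //  p1.
                          branch 2.1.2.1.1.1.1 (add !p2):
                            ○ open, literals {p2=F, p3=T, p4=F}.
                          branch 2.1.2.1.1.1.2 (add p1):
                            ○ open, literals {p1=T, p2=F, p3=T, p4=F}.
                      branch 2.1.2.1.1.2 (add p1):
                        (p2 -> p1): β-rule — branch into !p2  //  p1.
                          branch 2.1.2.1.1.2.1 (add !p2):
                            ○ open, literals {p1=T, p2=F, p3=T}.
                          branch 2.1.2.1.1.2.2 (add p1):
                            ○ open, literals {p1=T, p2=F, p3=T}.
                  branch 2.1.2.1.2 (add !p2):
                    (p4 -> p1): β-rule — branch into !p4  //  p1.
                      branch 2.1.2.1.2.1 (add !p4):
                        (p2 -> p1): β-rule — branch into !p2  //  p1.
                          branch 2.1.2.1.2.1.1 (add !p2):
                            ○ open, literals {p2=F, p3=T, p4=F}.
                          branch 2.1.2.1.2.1.2 (add p1):
                            ○ open, literals {p1=T, p2=F, p3=T, p4=F}.
                      branch 2.1.2.1.2.2 (add p1):
                        (p2 -> p1): β-rule — branch into !p2  //  p1.
                          branch 2.1.2.1.2.2.1 (add !p2):
                            ○ open, literals {p1=T, p2=F, p3=T}.
                          branch 2.1.2.1.2.2.2 (add p1):
                            ○ open, literals {p1=T, p2=F, p3=T}.
              branch 2.1.2.2 (add !(p4 -> p1), !(p2 -> p1)):
                !(p4 -> p1): α-rule — add p4, !p1.
                !(p2 -> p1): α-rule — add p2, !p1.
                × closes — contains both p2 and !p2.
      branch 2.2 (add !p3):
        × closes — contains both p3 and !p3.
7 branches closed, 14 open.
Each open branch fixes some atoms; the unmentioned ones are free. Counting distinct full assignments: branch {p2=T, p3=T} (p4, p1) contributes 4 new; branch {p1=F, p2=T, p3=T, p4=F} (none free) contributes 0 new; branch {p2=F, p3=T, p4=F} (p1) contributes 2 new; branch {p1=T, p2=F, p3=T, p4=F} (none free) contributes 0 new; branch {p1=T, p2=F, p3=T} (p4) contributes 1 new; branch {p1=T, p2=F, p3=T} (p4) contributes 0 new; branch {p2=F, p3=T, p4=F} (p1) contributes 0 new; branch {p1=T, p2=F, p3=T, p4=F} (none free) contributes 0 new; branch {p1=T, p2=F, p3=T} (p4) contributes 0 new; branch {p1=T, p2=F, p3=T} (p4) contributes 0 new; branch {p2=F, p3=T, p4=F} (p1) contributes 0 new; branch {p1=T, p2=F, p3=T, p4=F} (none free) contributes 0 new; branch {p1=T, p2=F, p3=T} (p4) contributes 0 new; branch {p1=T, p2=F, p3=T} (p4) contributes 0 new. Total: 7.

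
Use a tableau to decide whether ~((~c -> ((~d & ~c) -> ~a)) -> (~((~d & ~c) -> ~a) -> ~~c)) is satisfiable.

Unsatisfiable

Initial set: {~((~c -> ((~d & ~c) -> ~a)) -> (~((~d & ~c) -> ~a) -> ~~c))}.
~((~c -> ((~d & ~c) -> ~a)) -> (~((~d & ~c) -> ~a) -> ~~c)): α-rule — add (~c -> ((~d & ~c) -> ~a)), ~(~((~d & ~c) -> ~a) -> ~~c).
~(~((~d & ~c) -> ~a) -> ~~c): α-rule — add ~((~d & ~c) -> ~a), ~~~c.
~((~d & ~c) -> ~a): α-rule — add (~d & ~c), ~~a.
~~~c: drop double negation, giving ~c.
(~d & ~c): α-rule — add ~d, ~c.
(~c -> ((~d & ~c) -> ~a)): β-rule — branch into ~~c  //  ((~d & ~c) -> ~a).
  branch 1 (add ~~c):
    × closes — contains both c and ~c.
  branch 2 (add ((~d & ~c) -> ~a)):
    ((~d & ~c) -> ~a): β-rule — branch into ~(~d & ~c)  //  ~a.
      branch 2.1 (add ~(~d & ~c)):
        ~(~d & ~c): β-rule — branch into ~~d  //  ~~c.
          branch 2.1.1 (add ~~d):
            × closes — contains both d and ~d.
          branch 2.1.2 (add ~~c):
            × closes — contains both c and ~c.
      branch 2.2 (add ~a):
        × closes — contains both a and ~a.
All 4 branches close.
Every branch closed; the formula is unsatisfiable.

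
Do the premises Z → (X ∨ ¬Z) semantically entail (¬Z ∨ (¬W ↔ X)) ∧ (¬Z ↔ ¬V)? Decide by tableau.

Initial set: {(Z → (X ∨ ¬Z)); ¬((¬Z ∨ (¬W ↔ X)) ∧ (¬Z ↔ ¬V))}.
(Z → (X ∨ ¬Z)): β-rule — branch into ¬Z  //  (X ∨ ¬Z).
  branch 1 (add ¬Z):
    ¬((¬Z ∨ (¬W ↔ X)) ∧ (¬Z ↔ ¬V)): β-rule — branch into ¬(¬Z ∨ (¬W ↔ X))  //  ¬(¬Z ↔ ¬V).
      branch 1.1 (add ¬(¬Z ∨ (¬W ↔ X))):
        ¬(¬Z ∨ (¬W ↔ X)): α-rule — add ¬¬Z, ¬(¬W ↔ X).
        × closes — contains both Z and ¬Z.
      branch 1.2 (add ¬(¬Z ↔ ¬V)):
        ¬(¬Z ↔ ¬V): β-rule — branch into ¬Z, ¬¬V  //  ¬¬Z, ¬V.
          branch 1.2.1 (add ¬Z, ¬¬V):
            ○ open, literals {V=true, Z=false}.
          branch 1.2.2 (add ¬¬Z, ¬V):
            × closes — contains both Z and ¬Z.
  branch 2 (add (X ∨ ¬Z)):
    ¬((¬Z ∨ (¬W ↔ X)) ∧ (¬Z ↔ ¬V)): β-rule — branch into ¬(¬Z ∨ (¬W ↔ X))  //  ¬(¬Z ↔ ¬V).
      branch 2.1 (add ¬(¬Z ∨ (¬W ↔ X))):
        ¬(¬Z ∨ (¬W ↔ X)): α-rule — add ¬¬Z, ¬(¬W ↔ X).
        (X ∨ ¬Z): β-rule — branch into X  //  ¬Z.
          branch 2.1.1 (add X):
            ¬(¬W ↔ X): β-rule — branch into ¬W, ¬X  //  ¬¬W, X.
              branch 2.1.1.1 (add ¬W, ¬X):
                × closes — contains both X and ¬X.
              branch 2.1.1.2 (add ¬¬W, X):
                ○ open, literals {W=true, X=true, Z=true}.
          branch 2.1.2 (add ¬Z):
            × closes — contains both Z and ¬Z.
      branch 2.2 (add ¬(¬Z ↔ ¬V)):
        (X ∨ ¬Z): β-rule — branch into X  //  ¬Z.
          branch 2.2.1 (add X):
            ¬(¬Z ↔ ¬V): β-rule — branch into ¬Z, ¬¬V  //  ¬¬Z, ¬V.
              branch 2.2.1.1 (add ¬Z, ¬¬V):
                ○ open, literals {V=true, X=true, Z=false}.
              branch 2.2.1.2 (add ¬¬Z, ¬V):
                ○ open, literals {V=false, X=true, Z=true}.
          branch 2.2.2 (add ¬Z):
            ¬(¬Z ↔ ¬V): β-rule — branch into ¬Z, ¬¬V  //  ¬¬Z, ¬V.
              branch 2.2.2.1 (add ¬Z, ¬¬V):
                ○ open, literals {V=true, Z=false}.
              branch 2.2.2.2 (add ¬¬Z, ¬V):
                × closes — contains both Z and ¬Z.
5 branches closed, 5 open.
An open branch gives a countermodel: V=true, Z=false (unmentioned atoms arbitrary); the premises hold there but the conclusion fails.

No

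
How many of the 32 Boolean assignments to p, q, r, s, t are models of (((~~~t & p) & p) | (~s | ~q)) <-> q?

Initial set: {T ((((~~~t & p) & p) | (~s | ~q)) <-> q)}.
T ((((~~~t & p) & p) | (~s | ~q)) <-> q): β-rule — branch into T (((~~~t & p) & p) | (~s | ~q)), T q  //  F (((~~~t & p) & p) | (~s | ~q)), F q.
  branch 1 (add T (((~~~t & p) & p) | (~s | ~q)), T q):
    T (((~~~t & p) & p) | (~s | ~q)): β-rule — branch into T ((~~~t & p) & p)  //  T (~s | ~q).
      branch 1.1 (add T ((~~~t & p) & p)):
        T ((~~~t & p) & p): α-rule — add T (~~~t & p), T p.
        T (~~~t & p): α-rule — add T ~~~t, T p.
        T ~~~t: drop double negation, giving T ~t.
        ○ open, literals {p=1, q=1, t=0}.
      branch 1.2 (add T (~s | ~q)):
        T (~s | ~q): β-rule — branch into T ~s  //  T ~q.
          branch 1.2.1 (add T ~s):
            ○ open, literals {q=1, s=0}.
          branch 1.2.2 (add T ~q):
            × closes — contains both q and ~q.
  branch 2 (add F (((~~~t & p) & p) | (~s | ~q)), F q):
    F (((~~~t & p) & p) | (~s | ~q)): α-rule — add F ((~~~t & p) & p), F (~s | ~q).
    F (~s | ~q): α-rule — add F ~s, F ~q.
    × closes — contains both q and ~q.
2 branches closed, 2 open.
Each open branch fixes some atoms; the unmentioned ones are free. Counting distinct full assignments: branch {p=1, q=1, t=0} (r, s) contributes 4 new; branch {q=1, s=0} (p, r, t) contributes 6 new. Total: 10.

10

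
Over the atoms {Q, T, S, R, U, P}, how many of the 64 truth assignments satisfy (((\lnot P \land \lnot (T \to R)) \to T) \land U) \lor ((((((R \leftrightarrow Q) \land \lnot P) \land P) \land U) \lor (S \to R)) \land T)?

44

Initial set: {((((\lnot P \land \lnot (T \to R)) \to T) \land U) \lor ((((((R \leftrightarrow Q) \land \lnot P) \land P) \land U) \lor (S \to R)) \land T))}.
((((\lnot P \land \lnot (T \to R)) \to T) \land U) \lor ((((((R \leftrightarrow Q) \land \lnot P) \land P) \land U) \lor (S \to R)) \land T)): β-rule — branch into (((\lnot P \land \lnot (T \to R)) \to T) \land U)  //  ((((((R \leftrightarrow Q) \land \lnot P) \land P) \land U) \lor (S \to R)) \land T).
  branch 1 (add (((\lnot P \land \lnot (T \to R)) \to T) \land U)):
    (((\lnot P \land \lnot (T \to R)) \to T) \land U): α-rule — add ((\lnot P \land \lnot (T \to R)) \to T), U.
    ((\lnot P \land \lnot (T \to R)) \to T): β-rule — branch into \lnot (\lnot P \land \lnot (T \to R))  //  T.
      branch 1.1 (add \lnot (\lnot P \land \lnot (T \to R))):
        \lnot (\lnot P \land \lnot (T \to R)): β-rule — branch into \lnot \lnot P  //  \lnot \lnot (T \to R).
          branch 1.1.1 (add \lnot \lnot P):
            ○ open, literals {P=T, U=T}.
          branch 1.1.2 (add \lnot \lnot (T \to R)):
            \lnot \lnot (T \to R): β-rule — branch into \lnot T  //  R.
              branch 1.1.2.1 (add \lnot T):
                ○ open, literals {T=F, U=T}.
              branch 1.1.2.2 (add R):
                ○ open, literals {R=T, U=T}.
      branch 1.2 (add T):
        ○ open, literals {T=T, U=T}.
  branch 2 (add ((((((R \leftrightarrow Q) \land \lnot P) \land P) \land U) \lor (S \to R)) \land T)):
    ((((((R \leftrightarrow Q) \land \lnot P) \land P) \land U) \lor (S \to R)) \land T): α-rule — add (((((R \leftrightarrow Q) \land \lnot P) \land P) \land U) \lor (S \to R)), T.
    (((((R \leftrightarrow Q) \land \lnot P) \land P) \land U) \lor (S \to R)): β-rule — branch into ((((R \leftrightarrow Q) \land \lnot P) \land P) \land U)  //  (S \to R).
      branch 2.1 (add ((((R \leftrightarrow Q) \land \lnot P) \land P) \land U)):
        ((((R \leftrightarrow Q) \land \lnot P) \land P) \land U): α-rule — add (((R \leftrightarrow Q) \land \lnot P) \land P), U.
        (((R \leftrightarrow Q) \land \lnot P) \land P): α-rule — add ((R \leftrightarrow Q) \land \lnot P), P.
        ((R \leftrightarrow Q) \land \lnot P): α-rule — add (R \leftrightarrow Q), \lnot P.
        × closes — contains both P and \lnot P.
      branch 2.2 (add (S \to R)):
        (S \to R): β-rule — branch into \lnot S  //  R.
          branch 2.2.1 (add \lnot S):
            ○ open, literals {S=F, T=T}.
          branch 2.2.2 (add R):
            ○ open, literals {R=T, T=T}.
1 branch closed, 6 open.
Each open branch fixes some atoms; the unmentioned ones are free. Counting distinct full assignments: branch {P=T, U=T} (Q, T, S, R) contributes 16 new; branch {T=F, U=T} (Q, S, R, P) contributes 8 new; branch {R=T, U=T} (Q, T, S, P) contributes 4 new; branch {T=T, U=T} (Q, S, R, P) contributes 4 new; branch {S=F, T=T} (Q, R, U, P) contributes 8 new; branch {R=T, T=T} (Q, S, U, P) contributes 4 new. Total: 44.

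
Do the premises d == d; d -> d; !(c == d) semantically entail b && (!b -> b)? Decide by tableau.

Initial set: {(d == d); (d -> d); !(c == d); !(b && (!b -> b))}.
(d == d): β-rule — branch into d, d  //  !d, !d.
  branch 1 (add d, d):
    (d -> d): β-rule — branch into !d  //  d.
      branch 1.1 (add !d):
        × closes — contains both d and !d.
      branch 1.2 (add d):
        !(c == d): β-rule — branch into c, !d  //  !c, d.
          branch 1.2.1 (add c, !d):
            × closes — contains both d and !d.
          branch 1.2.2 (add !c, d):
            !(b && (!b -> b)): β-rule — branch into !b  //  !(!b -> b).
              branch 1.2.2.1 (add !b):
                ○ open, literals {b=F, c=F, d=T}.
              branch 1.2.2.2 (add !(!b -> b)):
                !(!b -> b): α-rule — add !b, !b.
                ○ open, literals {b=F, c=F, d=T}.
  branch 2 (add !d, !d):
    (d -> d): β-rule — branch into !d  //  d.
      branch 2.1 (add !d):
        !(c == d): β-rule — branch into c, !d  //  !c, d.
          branch 2.1.1 (add c, !d):
            !(b && (!b -> b)): β-rule — branch into !b  //  !(!b -> b).
              branch 2.1.1.1 (add !b):
                ○ open, literals {b=F, c=T, d=F}.
              branch 2.1.1.2 (add !(!b -> b)):
                !(!b -> b): α-rule — add !b, !b.
                ○ open, literals {b=F, c=T, d=F}.
          branch 2.1.2 (add !c, d):
            × closes — contains both d and !d.
      branch 2.2 (add d):
        × closes — contains both d and !d.
4 branches closed, 4 open.
An open branch gives a countermodel: b=F, c=F, d=T (unmentioned atoms arbitrary); the premises hold there but the conclusion fails.

No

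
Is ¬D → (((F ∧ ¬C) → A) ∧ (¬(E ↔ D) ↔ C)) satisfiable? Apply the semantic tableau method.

Satisfiable

Initial set: {T (¬D → (((F ∧ ¬C) → A) ∧ (¬(E ↔ D) ↔ C)))}.
T (¬D → (((F ∧ ¬C) → A) ∧ (¬(E ↔ D) ↔ C))): β-rule — branch into F ¬D  //  T (((F ∧ ¬C) → A) ∧ (¬(E ↔ D) ↔ C)).
  branch 1 (add F ¬D):
    ○ open, literals {D=1}.
  branch 2 (add T (((F ∧ ¬C) → A) ∧ (¬(E ↔ D) ↔ C))):
    T (((F ∧ ¬C) → A) ∧ (¬(E ↔ D) ↔ C)): α-rule — add T ((F ∧ ¬C) → A), T (¬(E ↔ D) ↔ C).
    T ((F ∧ ¬C) → A): β-rule — branch into F (F ∧ ¬C)  //  T A.
      branch 2.1 (add F (F ∧ ¬C)):
        T (¬(E ↔ D) ↔ C): β-rule — branch into T ¬(E ↔ D), T C  //  F ¬(E ↔ D), F C.
          branch 2.1.1 (add T ¬(E ↔ D), T C):
            F (F ∧ ¬C): β-rule — branch into F F  //  F ¬C.
              branch 2.1.1.1 (add F F):
                T ¬(E ↔ D): β-rule — branch into T E, F D  //  F E, T D.
                  branch 2.1.1.1.1 (add T E, F D):
                    ○ open, literals {C=1, D=0, E=1, F=0}.
                  branch 2.1.1.1.2 (add F E, T D):
                    ○ open, literals {C=1, D=1, E=0, F=0}.
              branch 2.1.1.2 (add F ¬C):
                T ¬(E ↔ D): β-rule — branch into T E, F D  //  F E, T D.
                  branch 2.1.1.2.1 (add T E, F D):
                    ○ open, literals {C=1, D=0, E=1}.
                  branch 2.1.1.2.2 (add F E, T D):
                    ○ open, literals {C=1, D=1, E=0}.
          branch 2.1.2 (add F ¬(E ↔ D), F C):
            F (F ∧ ¬C): β-rule — branch into F F  //  F ¬C.
              branch 2.1.2.1 (add F F):
                F ¬(E ↔ D): β-rule — branch into T E, T D  //  F E, F D.
                  branch 2.1.2.1.1 (add T E, T D):
                    ○ open, literals {C=0, D=1, E=1, F=0}.
                  branch 2.1.2.1.2 (add F E, F D):
                    ○ open, literals {C=0, D=0, E=0, F=0}.
              branch 2.1.2.2 (add F ¬C):
                × closes — contains both C and ¬C.
      branch 2.2 (add T A):
        T (¬(E ↔ D) ↔ C): β-rule — branch into T ¬(E ↔ D), T C  //  F ¬(E ↔ D), F C.
          branch 2.2.1 (add T ¬(E ↔ D), T C):
            T ¬(E ↔ D): β-rule — branch into T E, F D  //  F E, T D.
              branch 2.2.1.1 (add T E, F D):
                ○ open, literals {A=1, C=1, D=0, E=1}.
              branch 2.2.1.2 (add F E, T D):
                ○ open, literals {A=1, C=1, D=1, E=0}.
          branch 2.2.2 (add F ¬(E ↔ D), F C):
            F ¬(E ↔ D): β-rule — branch into T E, T D  //  F E, F D.
              branch 2.2.2.1 (add T E, T D):
                ○ open, literals {A=1, C=0, D=1, E=1}.
              branch 2.2.2.2 (add F E, F D):
                ○ open, literals {A=1, C=0, D=0, E=0}.
1 branch closed, 11 open.
An open branch gives a satisfying assignment: D=1.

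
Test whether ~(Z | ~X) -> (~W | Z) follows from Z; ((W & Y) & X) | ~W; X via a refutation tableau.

Initial set: {Z; (((W & Y) & X) | ~W); X; ~(~(Z | ~X) -> (~W | Z))}.
~(~(Z | ~X) -> (~W | Z)): α-rule — add ~(Z | ~X), ~(~W | Z).
~(Z | ~X): α-rule — add ~Z, ~~X.
× closes — contains both Z and ~Z.
All 1 branch closes.
Every branch closed, so the premises entail the conclusion.

Yes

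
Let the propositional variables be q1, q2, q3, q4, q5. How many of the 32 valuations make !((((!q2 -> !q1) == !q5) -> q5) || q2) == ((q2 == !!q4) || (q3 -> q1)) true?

Initial set: {(!((((!q2 -> !q1) == !q5) -> q5) || q2) == ((q2 == !!q4) || (q3 -> q1)))}.
(!((((!q2 -> !q1) == !q5) -> q5) || q2) == ((q2 == !!q4) || (q3 -> q1))): β-rule — branch into !((((!q2 -> !q1) == !q5) -> q5) || q2), ((q2 == !!q4) || (q3 -> q1))  //  !!((((!q2 -> !q1) == !q5) -> q5) || q2), !((q2 == !!q4) || (q3 -> q1)).
  branch 1 (add !((((!q2 -> !q1) == !q5) -> q5) || q2), ((q2 == !!q4) || (q3 -> q1))):
    !((((!q2 -> !q1) == !q5) -> q5) || q2): α-rule — add !(((!q2 -> !q1) == !q5) -> q5), !q2.
    !(((!q2 -> !q1) == !q5) -> q5): α-rule — add ((!q2 -> !q1) == !q5), !q5.
    ((q2 == !!q4) || (q3 -> q1)): β-rule — branch into (q2 == !!q4)  //  (q3 -> q1).
      branch 1.1 (add (q2 == !!q4)):
        ((!q2 -> !q1) == !q5): β-rule — branch into (!q2 -> !q1), !q5  //  !(!q2 -> !q1), !!q5.
          branch 1.1.1 (add (!q2 -> !q1), !q5):
            (q2 == !!q4): β-rule — branch into q2, !!q4  //  !q2, !!!q4.
              branch 1.1.1.1 (add q2, !!q4):
                × closes — contains both q2 and !q2.
              branch 1.1.1.2 (add !q2, !!!q4):
                !!!q4: drop double negation, giving !q4.
                (!q2 -> !q1): β-rule — branch into !!q2  //  !q1.
                  branch 1.1.1.2.1 (add !!q2):
                    × closes — contains both q2 and !q2.
                  branch 1.1.1.2.2 (add !q1):
                    ○ open, literals {q1=0, q2=0, q4=0, q5=0}.
          branch 1.1.2 (add !(!q2 -> !q1), !!q5):
            × closes — contains both q5 and !q5.
      branch 1.2 (add (q3 -> q1)):
        ((!q2 -> !q1) == !q5): β-rule — branch into (!q2 -> !q1), !q5  //  !(!q2 -> !q1), !!q5.
          branch 1.2.1 (add (!q2 -> !q1), !q5):
            (q3 -> q1): β-rule — branch into !q3  //  q1.
              branch 1.2.1.1 (add !q3):
                (!q2 -> !q1): β-rule — branch into !!q2  //  !q1.
                  branch 1.2.1.1.1 (add !!q2):
                    × closes — contains both q2 and !q2.
                  branch 1.2.1.1.2 (add !q1):
                    ○ open, literals {q1=0, q2=0, q3=0, q5=0}.
              branch 1.2.1.2 (add q1):
                (!q2 -> !q1): β-rule — branch into !!q2  //  !q1.
                  branch 1.2.1.2.1 (add !!q2):
                    × closes — contains both q2 and !q2.
                  branch 1.2.1.2.2 (add !q1):
                    × closes — contains both q1 and !q1.
          branch 1.2.2 (add !(!q2 -> !q1), !!q5):
            × closes — contains both q5 and !q5.
  branch 2 (add !!((((!q2 -> !q1) == !q5) -> q5) || q2), !((q2 == !!q4) || (q3 -> q1))):
    !((q2 == !!q4) || (q3 -> q1)): α-rule — add !(q2 == !!q4), !(q3 -> q1).
    !(q3 -> q1): α-rule — add q3, !q1.
    !!((((!q2 -> !q1) == !q5) -> q5) || q2): β-rule — branch into (((!q2 -> !q1) == !q5) -> q5)  //  q2.
      branch 2.1 (add (((!q2 -> !q1) == !q5) -> q5)):
        !(q2 == !!q4): β-rule — branch into q2, !!!q4  //  !q2, !!q4.
          branch 2.1.1 (add q2, !!!q4):
            !!!q4: drop double negation, giving !q4.
            (((!q2 -> !q1) == !q5) -> q5): β-rule — branch into !((!q2 -> !q1) == !q5)  //  q5.
              branch 2.1.1.1 (add !((!q2 -> !q1) == !q5)):
                !((!q2 -> !q1) == !q5): β-rule — branch into (!q2 -> !q1), !!q5  //  !(!q2 -> !q1), !q5.
                  branch 2.1.1.1.1 (add (!q2 -> !q1), !!q5):
                    (!q2 -> !q1): β-rule — branch into !!q2  //  !q1.
                      branch 2.1.1.1.1.1 (add !!q2):
                        ○ open, literals {q1=0, q2=1, q3=1, q4=0, q5=1}.
                      branch 2.1.1.1.1.2 (add !q1):
                        ○ open, literals {q1=0, q2=1, q3=1, q4=0, q5=1}.
                  branch 2.1.1.1.2 (add !(!q2 -> !q1), !q5):
                    !(!q2 -> !q1): α-rule — add !q2, !!q1.
                    × closes — contains both q2 and !q2.
              branch 2.1.1.2 (add q5):
                ○ open, literals {q1=0, q2=1, q3=1, q4=0, q5=1}.
          branch 2.1.2 (add !q2, !!q4):
            !!q4: drop double negation, giving q4.
            (((!q2 -> !q1) == !q5) -> q5): β-rule — branch into !((!q2 -> !q1) == !q5)  //  q5.
              branch 2.1.2.1 (add !((!q2 -> !q1) == !q5)):
                !((!q2 -> !q1) == !q5): β-rule — branch into (!q2 -> !q1), !!q5  //  !(!q2 -> !q1), !q5.
                  branch 2.1.2.1.1 (add (!q2 -> !q1), !!q5):
                    (!q2 -> !q1): β-rule — branch into !!q2  //  !q1.
                      branch 2.1.2.1.1.1 (add !!q2):
                        × closes — contains both q2 and !q2.
                      branch 2.1.2.1.1.2 (add !q1):
                        ○ open, literals {q1=0, q2=0, q3=1, q4=1, q5=1}.
                  branch 2.1.2.1.2 (add !(!q2 -> !q1), !q5):
                    !(!q2 -> !q1): α-rule — add !q2, !!q1.
                    × closes — contains both q1 and !q1.
              branch 2.1.2.2 (add q5):
                ○ open, literals {q1=0, q2=0, q3=1, q4=1, q5=1}.
      branch 2.2 (add q2):
        !(q2 == !!q4): β-rule — branch into q2, !!!q4  //  !q2, !!q4.
          branch 2.2.1 (add q2, !!!q4):
            !!!q4: drop double negation, giving !q4.
            ○ open, literals {q1=0, q2=1, q3=1, q4=0}.
          branch 2.2.2 (add !q2, !!q4):
            × closes — contains both q2 and !q2.
11 branches closed, 8 open.
Each open branch fixes some atoms; the unmentioned ones are free. Counting distinct full assignments: branch {q1=0, q2=0, q4=0, q5=0} (q3) contributes 2 new; branch {q1=0, q2=0, q3=0, q5=0} (q4) contributes 1 new; branch {q1=0, q2=1, q3=1, q4=0, q5=1} (none free) contributes 1 new; branch {q1=0, q2=1, q3=1, q4=0, q5=1} (none free) contributes 0 new; branch {q1=0, q2=1, q3=1, q4=0, q5=1} (none free) contributes 0 new; branch {q1=0, q2=0, q3=1, q4=1, q5=1} (none free) contributes 1 new; branch {q1=0, q2=0, q3=1, q4=1, q5=1} (none free) contributes 0 new; branch {q1=0, q2=1, q3=1, q4=0} (q5) contributes 1 new. Total: 6.

6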